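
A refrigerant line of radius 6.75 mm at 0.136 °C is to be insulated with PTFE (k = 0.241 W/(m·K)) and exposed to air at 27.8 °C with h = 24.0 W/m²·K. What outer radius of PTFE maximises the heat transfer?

r_cr = 1.00 cm

For a cylinder, r_cr = k_ins/h = 0.241/24.0 = 0.0100 m = 1.00 cm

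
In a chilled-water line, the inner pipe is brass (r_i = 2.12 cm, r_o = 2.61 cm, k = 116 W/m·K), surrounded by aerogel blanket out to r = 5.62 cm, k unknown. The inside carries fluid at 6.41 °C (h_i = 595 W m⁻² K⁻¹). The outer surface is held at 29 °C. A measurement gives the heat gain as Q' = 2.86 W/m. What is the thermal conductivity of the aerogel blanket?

k = 0.0155 W/m·K

ΣR = ΔT/Q' = |6.41 − 29|/2.86 = 7.899 m·K/W
Known resistances:
  R'_conv,in = 1/(2πr h) = 1/(2π·0.0212·595) = 0.01262 m·K/W
  R'_brass = ln(0.0261/0.0212)/(2πk) = 0.2079/(2π·116) = 2.853×10^-4 m·K/W
R_aerogel blanket = ΣR − ΣR_known = 7.899 − 0.01291 = 7.886 m·K/W
ln(r₂/r₁)/(2πk) = 7.886 ⇒ k = 0.7670/(2π·7.886) = 0.0155 W/m·K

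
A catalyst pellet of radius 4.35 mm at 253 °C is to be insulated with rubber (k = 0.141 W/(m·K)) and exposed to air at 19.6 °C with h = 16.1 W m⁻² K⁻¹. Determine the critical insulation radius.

r_cr = 1.75 cm

For a sphere, r_cr = 2k_ins/h = 2·0.141/16.1 = 0.0175 m = 1.75 cm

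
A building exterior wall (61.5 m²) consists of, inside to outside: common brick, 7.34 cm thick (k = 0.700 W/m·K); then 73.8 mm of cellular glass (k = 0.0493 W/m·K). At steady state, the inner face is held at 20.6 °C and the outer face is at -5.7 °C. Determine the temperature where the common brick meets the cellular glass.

Treat each layer as a resistance in series:
  R_common brick = L/(kA) = 0.0734/(0.700·61.5) = 0.001705 K/W
  R_cellular glass = L/(kA) = 0.0738/(0.0493·61.5) = 0.02434 K/W
ΣR = 0.001705 + 0.02434 = 0.02604 K/W
Q = ΔT/ΣR = (20.6 °C − -5.7 °C)/0.02604 = 1010 W
From the inner boundary to the common brick/cellular glass interface, ΣR_partial = 0.001705 K/W.
T_interface = T_in − Q·ΣR_partial = 20.6 °C − (1010)(0.001705) = 18.9 °C

T = 18.9 °C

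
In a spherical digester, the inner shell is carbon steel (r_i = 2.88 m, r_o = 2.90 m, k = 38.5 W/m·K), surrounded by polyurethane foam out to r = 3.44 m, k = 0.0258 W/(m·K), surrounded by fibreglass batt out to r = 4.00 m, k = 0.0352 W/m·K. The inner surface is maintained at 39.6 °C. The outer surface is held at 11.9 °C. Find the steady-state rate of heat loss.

Q = 107 W

Treat each layer as a resistance in series:
  R_carbon steel = (1/2.88 − 1/2.90)/(4πk) = 0.002395/(4π·38.5) = 4.950×10^-6 K/W
  R_polyurethane foam = (1/2.90 − 1/3.44)/(4πk) = 0.05413/(4π·0.0258) = 0.1670 K/W
  R_fibreglass batt = (1/3.44 − 1/4.00)/(4πk) = 0.04070/(4π·0.0352) = 0.09201 K/W
ΣR = 4.950×10^-6 + 0.1670 + 0.09201 = 0.2590 K/W
Q = ΔT/ΣR = (39.6 °C − 11.9 °C)/0.2590 = 107 W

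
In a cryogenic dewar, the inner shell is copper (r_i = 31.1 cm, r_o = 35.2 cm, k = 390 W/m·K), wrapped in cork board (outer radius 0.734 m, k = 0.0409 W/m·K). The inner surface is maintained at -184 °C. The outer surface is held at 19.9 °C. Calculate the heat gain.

Q = 70.9 W

Resistance network (inner→outer):
  R_copper = (1/0.311 − 1/0.352)/(4πk) = 0.3745/(4π·390) = 7.642×10^-5 K/W
  R_cork board = (1/0.352 − 1/0.734)/(4πk) = 1.479/(4π·0.0409) = 2.877 K/W
ΣR = 7.642×10^-5 + 2.877 = 2.877 K/W
Q = ΔT/ΣR = (-184 °C − 19.9 °C)/2.877 = -70.9 W
(Negative Q ⇒ heat flows inward; heat gain = 70.9 W.)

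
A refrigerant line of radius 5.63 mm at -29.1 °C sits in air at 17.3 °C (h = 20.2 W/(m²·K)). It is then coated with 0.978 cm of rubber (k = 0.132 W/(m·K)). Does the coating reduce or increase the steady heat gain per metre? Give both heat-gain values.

Critical radius for a cylinder: r_cr = k/h = 0.00653 m = 0.653 cm.
Outer radius after coating: r₂ = 0.00563 + 0.00978 = 0.01541 m.
r₁ < r_cr < r₂: heat gain rises to a maximum at r_cr then falls. Whether the coating helps depends on whether Q(r₂) has dropped back below Q(r₁).
Bare: R = 1/(2πr₁h) = 1.399 m·K/W; Q = 46.4/1.399 = 33.2 W/m.
Coated: R = R_cond + R_conv = 1.725 m·K/W; Q = 46.4/1.725 = 26.9 W/m.

reduces: 33.2 → 26.9 W/m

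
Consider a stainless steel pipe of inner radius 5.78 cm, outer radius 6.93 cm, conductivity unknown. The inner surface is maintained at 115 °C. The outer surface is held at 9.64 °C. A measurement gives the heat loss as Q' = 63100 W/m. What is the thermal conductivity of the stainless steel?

k = 17.3 W/m·K

ΣR = ΔT/Q' = |115 − 9.64|/63100 = 0.001670 m·K/W
ln(r₂/r₁)/(2πk) = 0.001670 ⇒ k = 0.1815/(2π·0.001670) = 17.3 W/m·K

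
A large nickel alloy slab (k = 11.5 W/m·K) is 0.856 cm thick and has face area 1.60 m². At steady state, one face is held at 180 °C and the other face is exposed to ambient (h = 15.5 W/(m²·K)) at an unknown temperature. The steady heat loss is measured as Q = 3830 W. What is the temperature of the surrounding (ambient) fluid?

T_out = 23.8 °C

Sum the resistances:
  R_nickel alloy = L/(kA) = 0.00856/(11.5·1.60) = 4.652×10^-4 K/W
  R_conv,out = 1/(hA) = 1/(15.5·1.60) = 0.04032 K/W
ΣR = 0.04079 K/W
ΔT = Q·ΣR = 3830 × 0.04079 = 156.2 K
Heat flows outward, so T_out = T_in − ΔT = 180 − 156.2 = 23.8 °C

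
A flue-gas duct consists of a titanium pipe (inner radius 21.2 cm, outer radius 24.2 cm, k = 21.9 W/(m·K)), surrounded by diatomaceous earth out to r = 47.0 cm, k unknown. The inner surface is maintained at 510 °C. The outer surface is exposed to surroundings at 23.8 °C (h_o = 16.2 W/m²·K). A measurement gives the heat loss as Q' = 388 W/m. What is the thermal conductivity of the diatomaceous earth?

ΣR = ΔT/Q' = |510 − 23.8|/388 = 1.253 m·K/W
Known resistances:
  R'_titanium = ln(0.242/0.212)/(2πk) = 0.1324/(2π·21.9) = 9.618×10^-4 m·K/W
  R'_conv,out = 1/(2πr h) = 1/(2π·0.470·16.2) = 0.02090 m·K/W
R_diatomaceous earth = ΣR − ΣR_known = 1.253 − 0.02186 = 1.231 m·K/W
ln(r₂/r₁)/(2πk) = 1.231 ⇒ k = 0.6638/(2π·1.231) = 0.0858 W/m·K

k = 0.0858 W/m·K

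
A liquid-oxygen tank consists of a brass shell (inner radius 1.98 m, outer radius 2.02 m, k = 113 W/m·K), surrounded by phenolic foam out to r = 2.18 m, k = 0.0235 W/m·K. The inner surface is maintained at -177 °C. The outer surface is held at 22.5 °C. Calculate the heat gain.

Resistance network (inner→outer):
  R_brass = (1/1.98 − 1/2.02)/(4πk) = 0.01000/(4π·113) = 7.043×10^-6 K/W
  R_phenolic foam = (1/2.02 − 1/2.18)/(4πk) = 0.03633/(4π·0.0235) = 0.1230 K/W
ΣR = 7.043×10^-6 + 0.1230 = 0.1230 K/W
Q = ΔT/ΣR = (-177 °C − 22.5 °C)/0.1230 = -1620 W
(Negative Q ⇒ heat flows inward; heat gain = 1620 W.)

Q = 1620 W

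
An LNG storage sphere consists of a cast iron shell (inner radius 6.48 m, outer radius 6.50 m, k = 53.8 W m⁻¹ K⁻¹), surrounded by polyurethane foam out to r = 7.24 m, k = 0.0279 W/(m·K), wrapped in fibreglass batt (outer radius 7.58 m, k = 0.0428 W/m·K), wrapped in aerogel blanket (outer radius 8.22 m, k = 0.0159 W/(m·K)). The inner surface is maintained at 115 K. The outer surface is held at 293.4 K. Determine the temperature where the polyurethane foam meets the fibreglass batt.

Resistance network (inner→outer):
  R_cast iron = (1/6.48 − 1/6.50)/(4πk) = 4.748×10^-4/(4π·53.8) = 7.023×10^-7 K/W
  R_polyurethane foam = (1/6.50 − 1/7.24)/(4πk) = 0.01572/(4π·0.0279) = 0.04485 K/W
  R_fibreglass batt = (1/7.24 − 1/7.58)/(4πk) = 0.006195/(4π·0.0428) = 0.01152 K/W
  R_aerogel blanket = (1/7.58 − 1/8.22)/(4πk) = 0.01027/(4π·0.0159) = 0.05141 K/W
ΣR = 7.023×10^-7 + 0.04485 + 0.01152 + 0.05141 = 0.1078 K/W
Q = ΔT/ΣR = (115 K − 293.4 K)/0.1078 = -1655 W
From the inner boundary to the polyurethane foam/fibreglass batt interface, ΣR_partial = 0.04485 K/W.
T_interface = T_in − Q·ΣR_partial = 115 K − (-1655)(0.04485) = 189.2 K

T = 189.2 K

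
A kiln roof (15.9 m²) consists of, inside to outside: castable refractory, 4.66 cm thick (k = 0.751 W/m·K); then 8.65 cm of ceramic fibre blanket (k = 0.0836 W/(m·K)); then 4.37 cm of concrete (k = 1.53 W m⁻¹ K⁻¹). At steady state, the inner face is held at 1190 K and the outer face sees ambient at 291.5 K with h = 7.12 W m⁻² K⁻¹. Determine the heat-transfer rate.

Q = 11300 W

Treat each layer as a resistance in series:
  R_castable refractory = L/(kA) = 0.0466/(0.751·15.9) = 0.003903 K/W
  R_ceramic fibre blanket = L/(kA) = 0.0865/(0.0836·15.9) = 0.06507 K/W
  R_concrete = L/(kA) = 0.0437/(1.53·15.9) = 0.001796 K/W
  R_conv,out = 1/(hA) = 1/(7.12·15.9) = 0.008833 K/W
ΣR = 0.003903 + 0.06507 + 0.001796 + 0.008833 = 0.07960 K/W
Q = ΔT/ΣR = (1190 K − 291.5 K)/0.07960 = 11300 W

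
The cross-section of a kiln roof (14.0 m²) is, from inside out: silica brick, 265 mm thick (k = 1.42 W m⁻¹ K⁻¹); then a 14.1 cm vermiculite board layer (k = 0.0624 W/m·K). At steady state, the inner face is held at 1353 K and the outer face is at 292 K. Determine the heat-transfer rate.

Q = 6070 W

Series thermal resistances, inner to outer:
  R_silica brick = L/(kA) = 0.265/(1.42·14.0) = 0.01333 K/W
  R_vermiculite board = L/(kA) = 0.141/(0.0624·14.0) = 0.1614 K/W
ΣR = 0.01333 + 0.1614 = 0.1747 K/W
Q = ΔT/ΣR = (1353 K − 292 K)/0.1747 = 6070 W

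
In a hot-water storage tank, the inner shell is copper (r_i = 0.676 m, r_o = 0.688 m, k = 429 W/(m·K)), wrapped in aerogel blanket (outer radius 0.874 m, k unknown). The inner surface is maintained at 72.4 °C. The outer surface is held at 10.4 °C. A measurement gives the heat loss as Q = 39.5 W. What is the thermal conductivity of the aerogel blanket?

ΣR = ΔT/Q = |72.4 − 10.4|/39.5 = 1.570 K/W
Known resistances:
  R_copper = (1/0.676 − 1/0.688)/(4πk) = 0.02580/(4π·429) = 4.786×10^-6 K/W
R_aerogel blanket = ΣR − ΣR_known = 1.570 − 4.786×10^-6 = 1.570 K/W
(1/r₁−1/r₂)/(4πk) = 1.570 ⇒ k = 0.3093/(4π·1.570) = 0.0157 W/m·K

k = 0.0157 W/m·K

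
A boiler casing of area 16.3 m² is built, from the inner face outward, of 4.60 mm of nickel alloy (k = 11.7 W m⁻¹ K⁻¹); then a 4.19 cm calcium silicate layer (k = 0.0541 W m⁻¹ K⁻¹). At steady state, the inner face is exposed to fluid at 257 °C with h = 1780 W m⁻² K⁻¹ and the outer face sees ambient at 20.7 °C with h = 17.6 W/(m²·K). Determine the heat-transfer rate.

Series thermal resistances, inner to outer:
  R_conv,in = 1/(hA) = 1/(1780·16.3) = 3.447×10^-5 K/W
  R_nickel alloy = L/(kA) = 0.00460/(11.7·16.3) = 2.412×10^-5 K/W
  R_calcium silicate = L/(kA) = 0.0419/(0.0541·16.3) = 0.04751 K/W
  R_conv,out = 1/(hA) = 1/(17.6·16.3) = 0.003486 K/W
ΣR = 3.447×10^-5 + 2.412×10^-5 + 0.04751 + 0.003486 = 0.05105 K/W
Q = ΔT/ΣR = (257 °C − 20.7 °C)/0.05105 = 4630 W

Q = 4.63 kW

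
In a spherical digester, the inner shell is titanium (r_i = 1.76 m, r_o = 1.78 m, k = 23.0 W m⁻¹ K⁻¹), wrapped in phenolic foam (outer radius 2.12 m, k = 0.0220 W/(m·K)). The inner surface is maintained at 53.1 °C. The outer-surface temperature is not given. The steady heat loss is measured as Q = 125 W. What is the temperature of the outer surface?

Sum the resistances:
  R_titanium = (1/1.76 − 1/1.78)/(4πk) = 0.006384/(4π·23.0) = 2.209×10^-5 K/W
  R_phenolic foam = (1/1.78 − 1/2.12)/(4πk) = 0.09010/(4π·0.0220) = 0.3259 K/W
ΣR = 0.3259 K/W
ΔT = Q·ΣR = 125 × 0.3259 = 40.74 K
Heat flows outward, so T_out = T_in − ΔT = 53.1 − 40.74 = 12.4 °C

T_out = 12.4 °C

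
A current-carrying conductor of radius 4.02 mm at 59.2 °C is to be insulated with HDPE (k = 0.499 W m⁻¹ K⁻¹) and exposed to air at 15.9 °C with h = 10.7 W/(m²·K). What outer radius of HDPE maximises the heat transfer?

For a cylinder, r_cr = k_ins/h = 0.499/10.7 = 0.0466 m = 4.66 cm

r_cr = 4.66 cm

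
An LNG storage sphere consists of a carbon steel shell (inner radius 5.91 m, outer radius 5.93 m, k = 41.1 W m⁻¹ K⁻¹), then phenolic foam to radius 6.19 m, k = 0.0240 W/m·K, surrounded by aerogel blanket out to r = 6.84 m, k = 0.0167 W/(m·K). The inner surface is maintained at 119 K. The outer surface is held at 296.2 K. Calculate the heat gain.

Series thermal resistances, inner to outer:
  R_carbon steel = (1/5.91 − 1/5.93)/(4πk) = 5.707×10^-4/(4π·41.1) = 1.105×10^-6 K/W
  R_phenolic foam = (1/5.93 − 1/6.19)/(4πk) = 0.007083/(4π·0.0240) = 0.02349 K/W
  R_aerogel blanket = (1/6.19 − 1/6.84)/(4πk) = 0.01535/(4π·0.0167) = 0.07315 K/W
ΣR = 1.105×10^-6 + 0.02349 + 0.07315 = 0.09664 K/W
Q = ΔT/ΣR = (119 K − 296.2 K)/0.09664 = -1830 W
(Negative Q ⇒ heat flows inward; heat gain = 1830 W.)

Q = 1830 W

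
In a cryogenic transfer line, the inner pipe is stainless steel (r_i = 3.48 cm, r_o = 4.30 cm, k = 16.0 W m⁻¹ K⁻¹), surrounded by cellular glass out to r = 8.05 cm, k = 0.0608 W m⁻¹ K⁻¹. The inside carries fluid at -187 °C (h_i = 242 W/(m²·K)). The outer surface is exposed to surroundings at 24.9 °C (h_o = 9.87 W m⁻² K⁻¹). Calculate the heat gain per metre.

Resistance network (inner→outer):
  R'_conv,in = 1/(2πr h) = 1/(2π·0.0348·242) = 0.01890 m·K/W
  R'_stainless steel = ln(0.0430/0.0348)/(2πk) = 0.2116/(2π·16.0) = 0.002105 m·K/W
  R'_cellular glass = ln(0.0805/0.0430)/(2πk) = 0.6271/(2π·0.0608) = 1.641 m·K/W
  R'_conv,out = 1/(2πr h) = 1/(2π·0.0805·9.87) = 0.2003 m·K/W
ΣR = 0.01890 + 0.002105 + 1.641 + 0.2003 = 1.862 m·K/W
Q' = ΔT/ΣR = (-187 °C − 24.9 °C)/1.862 = -114 W/m
(Negative Q' ⇒ heat flows inward; heat gain = 114 W/m.)

Q' = 114 W/m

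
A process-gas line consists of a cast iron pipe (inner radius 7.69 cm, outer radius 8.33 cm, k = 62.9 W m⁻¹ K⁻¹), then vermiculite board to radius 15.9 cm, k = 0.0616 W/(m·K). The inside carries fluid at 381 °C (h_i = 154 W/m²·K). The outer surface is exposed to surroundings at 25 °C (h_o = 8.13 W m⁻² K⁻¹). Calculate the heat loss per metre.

Q' = 197 W/m

Resistance network (inner→outer):
  R'_conv,in = 1/(2πr h) = 1/(2π·0.0769·154) = 0.01344 m·K/W
  R'_cast iron = ln(0.0833/0.0769)/(2πk) = 0.07994/(2π·62.9) = 2.023×10^-4 m·K/W
  R'_vermiculite board = ln(0.159/0.0833)/(2πk) = 0.6465/(2π·0.0616) = 1.670 m·K/W
  R'_conv,out = 1/(2πr h) = 1/(2π·0.159·8.13) = 0.1231 m·K/W
ΣR = 0.01344 + 2.023×10^-4 + 1.670 + 0.1231 = 1.807 m·K/W
Q' = ΔT/ΣR = (381 °C − 25 °C)/1.807 = 197 W/m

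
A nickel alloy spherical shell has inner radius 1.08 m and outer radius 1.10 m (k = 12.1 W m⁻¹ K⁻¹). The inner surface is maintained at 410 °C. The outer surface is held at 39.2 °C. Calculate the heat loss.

Q = 4πk·ΔT/(1/r₁ − 1/r₂) = 4π × 12.1 × 370.8 / (1/1.08 − 1/1.10) = 3.35×10^6 W

Q = 3350 kW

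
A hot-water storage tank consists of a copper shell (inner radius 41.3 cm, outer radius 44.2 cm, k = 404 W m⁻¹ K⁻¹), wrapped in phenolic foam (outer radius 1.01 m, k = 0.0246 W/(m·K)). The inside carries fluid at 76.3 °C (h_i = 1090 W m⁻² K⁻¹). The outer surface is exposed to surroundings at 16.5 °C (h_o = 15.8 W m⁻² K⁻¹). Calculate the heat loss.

Resistance network (inner→outer):
  R_conv,in = 1/(4πr²h) = 1/(4π·0.413²·1090) = 4.280×10^-4 K/W
  R_copper = (1/0.413 − 1/0.442)/(4πk) = 0.1589/(4π·404) = 3.129×10^-5 K/W
  R_phenolic foam = (1/0.442 − 1/1.01)/(4πk) = 1.272/(4π·0.0246) = 4.116 K/W
  R_conv,out = 1/(4πr²h) = 1/(4π·1.01²·15.8) = 0.004937 K/W
ΣR = 4.280×10^-4 + 3.129×10^-5 + 4.116 + 0.004937 = 4.121 K/W
Q = ΔT/ΣR = (76.3 °C − 16.5 °C)/4.121 = 14.5 W

Q = 14.5 W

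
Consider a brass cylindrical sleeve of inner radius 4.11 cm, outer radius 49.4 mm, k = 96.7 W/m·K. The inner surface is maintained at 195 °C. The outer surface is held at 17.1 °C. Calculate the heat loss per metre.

Q' = 588 kW/m

Q' = 2πk·ΔT/ln(r₂/r₁) = 2π × 96.7 × 177.9 / ln(0.0494/0.0411) = 5.88×10^5 W/m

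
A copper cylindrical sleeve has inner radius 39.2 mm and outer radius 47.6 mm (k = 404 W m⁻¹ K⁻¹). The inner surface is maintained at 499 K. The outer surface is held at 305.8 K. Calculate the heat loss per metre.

Q' = 2πk·ΔT/ln(r₂/r₁) = 2π × 404 × 193.2 / ln(0.0476/0.0392) = 2.53×10^6 W/m

Q' = 2530 kW/m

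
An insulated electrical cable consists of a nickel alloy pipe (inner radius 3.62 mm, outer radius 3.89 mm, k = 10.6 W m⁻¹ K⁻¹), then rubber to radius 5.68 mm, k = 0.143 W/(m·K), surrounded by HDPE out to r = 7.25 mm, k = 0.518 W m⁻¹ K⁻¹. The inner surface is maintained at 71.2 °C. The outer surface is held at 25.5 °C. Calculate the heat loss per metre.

Q' = 91.9 W/m

Series thermal resistances, inner to outer:
  R'_nickel alloy = ln(0.00389/0.00362)/(2πk) = 0.07194/(2π·10.6) = 0.001080 m·K/W
  R'_rubber = ln(0.00568/0.00389)/(2πk) = 0.3785/(2π·0.143) = 0.4213 m·K/W
  R'_HDPE = ln(0.00725/0.00568)/(2πk) = 0.2441/(2π·0.518) = 0.07498 m·K/W
ΣR = 0.001080 + 0.4213 + 0.07498 = 0.4974 m·K/W
Q' = ΔT/ΣR = (71.2 °C − 25.5 °C)/0.4974 = 91.9 W/m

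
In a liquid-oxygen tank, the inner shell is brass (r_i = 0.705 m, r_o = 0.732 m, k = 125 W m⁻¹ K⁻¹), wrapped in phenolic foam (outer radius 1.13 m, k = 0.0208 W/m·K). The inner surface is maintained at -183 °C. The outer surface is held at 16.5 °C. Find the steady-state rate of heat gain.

Resistance network (inner→outer):
  R_brass = (1/0.705 − 1/0.732)/(4πk) = 0.05232/(4π·125) = 3.331×10^-5 K/W
  R_phenolic foam = (1/0.732 − 1/1.13)/(4πk) = 0.4812/(4π·0.0208) = 1.841 K/W
ΣR = 3.331×10^-5 + 1.841 = 1.841 K/W
Q = ΔT/ΣR = (-183 °C − 16.5 °C)/1.841 = -108 W
(Negative Q ⇒ heat flows inward; heat gain = 108 W.)

Q = 108 W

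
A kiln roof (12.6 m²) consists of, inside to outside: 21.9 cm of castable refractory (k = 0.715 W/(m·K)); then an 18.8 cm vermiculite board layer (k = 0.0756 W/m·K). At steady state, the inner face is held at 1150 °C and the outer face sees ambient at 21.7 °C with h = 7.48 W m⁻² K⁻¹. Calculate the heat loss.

Q = 4.86 kW

Resistance network (inner→outer):
  R_castable refractory = L/(kA) = 0.219/(0.715·12.6) = 0.02431 K/W
  R_vermiculite board = L/(kA) = 0.188/(0.0756·12.6) = 0.1974 K/W
  R_conv,out = 1/(hA) = 1/(7.48·12.6) = 0.01061 K/W
ΣR = 0.02431 + 0.1974 + 0.01061 = 0.2323 K/W
Q = ΔT/ΣR = (1150 °C − 21.7 °C)/0.2323 = 4860 W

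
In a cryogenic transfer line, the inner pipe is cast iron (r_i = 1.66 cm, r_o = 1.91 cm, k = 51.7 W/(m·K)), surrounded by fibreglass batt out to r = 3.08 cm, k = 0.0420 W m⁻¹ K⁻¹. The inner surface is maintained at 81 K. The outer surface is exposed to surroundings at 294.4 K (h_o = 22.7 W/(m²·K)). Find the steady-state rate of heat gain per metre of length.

Series thermal resistances, inner to outer:
  R'_cast iron = ln(0.0191/0.0166)/(2πk) = 0.1403/(2π·51.7) = 4.319×10^-4 m·K/W
  R'_fibreglass batt = ln(0.0308/0.0191)/(2πk) = 0.4778/(2π·0.0420) = 1.811 m·K/W
  R'_conv,out = 1/(2πr h) = 1/(2π·0.0308·22.7) = 0.2276 m·K/W
ΣR = 4.319×10^-4 + 1.811 + 0.2276 = 2.039 m·K/W
Q' = ΔT/ΣR = (81 K − 294.4 K)/2.039 = -105 W/m
(Negative Q' ⇒ heat flows inward; heat gain = 105 W/m.)

Q' = 105 W/m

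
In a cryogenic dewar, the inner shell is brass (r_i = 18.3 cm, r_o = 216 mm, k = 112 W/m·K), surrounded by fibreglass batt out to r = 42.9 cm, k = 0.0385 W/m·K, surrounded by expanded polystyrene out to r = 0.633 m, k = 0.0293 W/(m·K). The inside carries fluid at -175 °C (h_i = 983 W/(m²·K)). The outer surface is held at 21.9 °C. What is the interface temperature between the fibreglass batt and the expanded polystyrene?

T = -37.2 °C

Series thermal resistances, inner to outer:
  R_conv,in = 1/(4πr²h) = 1/(4π·0.183²·983) = 0.002417 K/W
  R_brass = (1/0.183 − 1/0.216)/(4πk) = 0.8349/(4π·112) = 5.932×10^-4 K/W
  R_fibreglass batt = (1/0.216 − 1/0.429)/(4πk) = 2.299/(4π·0.0385) = 4.751 K/W
  R_expanded polystyrene = (1/0.429 − 1/0.633)/(4πk) = 0.7512/(4π·0.0293) = 2.040 K/W
ΣR = 0.002417 + 5.932×10^-4 + 4.751 + 2.040 = 6.794 K/W
Q = ΔT/ΣR = (-175 °C − 21.9 °C)/6.794 = -28.98 W
From the inner boundary to the fibreglass batt/expanded polystyrene interface, ΣR_partial = 4.754 K/W.
T_interface = T_in − Q·ΣR_partial = -175 °C − (-28.98)(4.754) = -37.2 °C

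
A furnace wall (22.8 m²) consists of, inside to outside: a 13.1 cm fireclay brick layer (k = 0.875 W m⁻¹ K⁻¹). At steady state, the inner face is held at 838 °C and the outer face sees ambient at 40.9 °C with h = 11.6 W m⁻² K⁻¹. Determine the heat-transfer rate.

Q = 77.0 kW

Treat each layer as a resistance in series:
  R_fireclay brick = L/(kA) = 0.131/(0.875·22.8) = 0.006566 K/W
  R_conv,out = 1/(hA) = 1/(11.6·22.8) = 0.003781 K/W
ΣR = 0.006566 + 0.003781 = 0.01035 K/W
Q = ΔT/ΣR = (838 °C − 40.9 °C)/0.01035 = 77000 W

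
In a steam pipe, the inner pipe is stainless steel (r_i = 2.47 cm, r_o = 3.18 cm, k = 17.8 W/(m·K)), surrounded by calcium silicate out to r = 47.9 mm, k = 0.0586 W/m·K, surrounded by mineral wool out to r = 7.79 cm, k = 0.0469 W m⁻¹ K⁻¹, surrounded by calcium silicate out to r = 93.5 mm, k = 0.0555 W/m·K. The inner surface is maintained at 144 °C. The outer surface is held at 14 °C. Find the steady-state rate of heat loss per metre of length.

Treat each layer as a resistance in series:
  R'_stainless steel = ln(0.0318/0.0247)/(2πk) = 0.2527/(2π·17.8) = 0.002259 m·K/W
  R'_calcium silicate = ln(0.0479/0.0318)/(2πk) = 0.4096/(2π·0.0586) = 1.113 m·K/W
  R'_mineral wool = ln(0.0779/0.0479)/(2πk) = 0.4863/(2π·0.0469) = 1.650 m·K/W
  R'_calcium silicate = ln(0.0935/0.0779)/(2πk) = 0.1825/(2π·0.0555) = 0.5234 m·K/W
ΣR = 0.002259 + 1.113 + 1.650 + 0.5234 = 3.289 m·K/W
Q' = ΔT/ΣR = (144 °C − 14 °C)/3.289 = 39.5 W/m

Q' = 39.5 W/m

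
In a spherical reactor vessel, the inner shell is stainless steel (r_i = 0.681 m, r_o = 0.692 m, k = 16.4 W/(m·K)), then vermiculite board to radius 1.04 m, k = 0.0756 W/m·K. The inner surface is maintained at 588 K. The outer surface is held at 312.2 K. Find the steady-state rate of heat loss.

Q = 542 W

Series thermal resistances, inner to outer:
  R_stainless steel = (1/0.681 − 1/0.692)/(4πk) = 0.02334/(4π·16.4) = 1.133×10^-4 K/W
  R_vermiculite board = (1/0.692 − 1/1.04)/(4πk) = 0.4835/(4π·0.0756) = 0.5090 K/W
ΣR = 1.133×10^-4 + 0.5090 = 0.5091 K/W
Q = ΔT/ΣR = (588 K − 312.2 K)/0.5091 = 542 W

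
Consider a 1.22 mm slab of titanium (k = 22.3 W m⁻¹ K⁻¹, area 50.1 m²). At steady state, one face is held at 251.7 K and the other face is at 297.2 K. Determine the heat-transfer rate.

Q = 4.17×10^7 W

Q = kA·ΔT/L = 22.3 × 50.1 × |251.7 K − 297.2 K| / 0.00122 = 4.17×10^7 W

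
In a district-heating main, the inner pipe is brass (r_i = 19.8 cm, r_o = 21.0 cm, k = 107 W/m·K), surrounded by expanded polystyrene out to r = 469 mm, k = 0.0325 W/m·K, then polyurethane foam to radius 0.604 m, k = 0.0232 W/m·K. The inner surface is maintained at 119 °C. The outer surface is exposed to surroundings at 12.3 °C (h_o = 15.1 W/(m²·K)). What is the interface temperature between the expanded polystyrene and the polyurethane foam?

Resistance network (inner→outer):
  R'_brass = ln(0.210/0.198)/(2πk) = 0.05884/(2π·107) = 8.752×10^-5 m·K/W
  R'_expanded polystyrene = ln(0.469/0.210)/(2πk) = 0.8035/(2π·0.0325) = 3.935 m·K/W
  R'_polyurethane foam = ln(0.604/0.469)/(2πk) = 0.2530/(2π·0.0232) = 1.735 m·K/W
  R'_conv,out = 1/(2πr h) = 1/(2π·0.604·15.1) = 0.01745 m·K/W
ΣR = 8.752×10^-5 + 3.935 + 1.735 + 0.01745 = 5.688 m·K/W
Q' = ΔT/ΣR = (119 °C − 12.3 °C)/5.688 = 18.76 W/m
From the inner boundary to the expanded polystyrene/polyurethane foam interface, ΣR_partial = 3.935 m·K/W.
T_interface = T_in − Q'·ΣR_partial = 119 °C − (18.76)(3.935) = 45.2 °C

T = 45.2 °C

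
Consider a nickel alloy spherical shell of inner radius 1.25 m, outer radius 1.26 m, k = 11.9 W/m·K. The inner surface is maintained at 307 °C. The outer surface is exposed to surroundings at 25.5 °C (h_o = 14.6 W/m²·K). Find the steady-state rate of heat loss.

Q = 81.0 kW

Series thermal resistances, inner to outer:
  R_nickel alloy = (1/1.25 − 1/1.26)/(4πk) = 0.006349/(4π·11.9) = 4.246×10^-5 K/W
  R_conv,out = 1/(4πr²h) = 1/(4π·1.26²·14.6) = 0.003433 K/W
ΣR = 4.246×10^-5 + 0.003433 = 0.003475 K/W
Q = ΔT/ΣR = (307 °C − 25.5 °C)/0.003475 = 81000 W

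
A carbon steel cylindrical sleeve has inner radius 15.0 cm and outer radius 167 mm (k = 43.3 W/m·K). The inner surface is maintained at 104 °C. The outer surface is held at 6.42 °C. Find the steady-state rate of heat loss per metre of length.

Q' = 2πk·ΔT/ln(r₂/r₁) = 2π × 43.3 × 97.58 / ln(0.167/0.150) = 2.47×10^5 W/m

Q' = 247 kW/m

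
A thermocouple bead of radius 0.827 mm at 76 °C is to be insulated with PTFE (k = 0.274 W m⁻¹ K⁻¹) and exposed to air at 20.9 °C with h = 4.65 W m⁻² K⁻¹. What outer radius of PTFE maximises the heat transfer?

For a sphere, r_cr = 2k_ins/h = 2·0.274/4.65 = 0.118 m = 11.8 cm

r_cr = 11.8 cm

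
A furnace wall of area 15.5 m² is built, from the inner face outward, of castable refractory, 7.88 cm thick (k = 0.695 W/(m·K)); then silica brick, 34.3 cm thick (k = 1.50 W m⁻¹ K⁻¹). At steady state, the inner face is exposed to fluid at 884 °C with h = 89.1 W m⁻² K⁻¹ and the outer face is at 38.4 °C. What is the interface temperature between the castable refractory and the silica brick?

Resistance network (inner→outer):
  R_conv,in = 1/(hA) = 1/(89.1·15.5) = 7.241×10^-4 K/W
  R_castable refractory = L/(kA) = 0.0788/(0.695·15.5) = 0.007315 K/W
  R_silica brick = L/(kA) = 0.343/(1.50·15.5) = 0.01475 K/W
ΣR = 7.241×10^-4 + 0.007315 + 0.01475 = 0.02279 K/W
Q = ΔT/ΣR = (884 °C − 38.4 °C)/0.02279 = 37100 W
From the inner boundary to the castable refractory/silica brick interface, ΣR_partial = 0.008039 K/W.
T_interface = T_in − Q·ΣR_partial = 884 °C − (37100)(0.008039) = 586 °C

T = 586 °C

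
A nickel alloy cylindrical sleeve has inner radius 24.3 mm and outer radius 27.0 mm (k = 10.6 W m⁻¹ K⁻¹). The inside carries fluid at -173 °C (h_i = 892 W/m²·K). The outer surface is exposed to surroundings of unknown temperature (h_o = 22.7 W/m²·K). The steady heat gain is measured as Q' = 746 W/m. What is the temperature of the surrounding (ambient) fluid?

Sum the resistances:
  R'_conv,in = 1/(2πr h) = 1/(2π·0.0243·892) = 0.007343 m·K/W
  R'_nickel alloy = ln(0.0270/0.0243)/(2πk) = 0.1054/(2π·10.6) = 0.001582 m·K/W
  R'_conv,out = 1/(2πr h) = 1/(2π·0.0270·22.7) = 0.2597 m·K/W
ΣR = 0.2686 m·K/W
ΔT = Q'·ΣR = 746 × 0.2686 = 200.4 K
Heat flows inward, so T_out = T_in + ΔT = -173 + 200.4 = 27.4 °C

T_out = 27.4 °C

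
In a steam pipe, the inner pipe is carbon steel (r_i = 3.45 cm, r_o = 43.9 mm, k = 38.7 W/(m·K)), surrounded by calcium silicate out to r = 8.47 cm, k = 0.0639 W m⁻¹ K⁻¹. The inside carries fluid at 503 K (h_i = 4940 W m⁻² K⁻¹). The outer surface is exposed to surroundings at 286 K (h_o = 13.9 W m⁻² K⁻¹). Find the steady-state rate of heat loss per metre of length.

Q' = 122 W/m

Treat each layer as a resistance in series:
  R'_conv,in = 1/(2πr h) = 1/(2π·0.0345·4940) = 9.338×10^-4 m·K/W
  R'_carbon steel = ln(0.0439/0.0345)/(2πk) = 0.2410/(2π·38.7) = 9.909×10^-4 m·K/W
  R'_calcium silicate = ln(0.0847/0.0439)/(2πk) = 0.6572/(2π·0.0639) = 1.637 m·K/W
  R'_conv,out = 1/(2πr h) = 1/(2π·0.0847·13.9) = 0.1352 m·K/W
ΣR = 9.338×10^-4 + 9.909×10^-4 + 1.637 + 0.1352 = 1.774 m·K/W
Q' = ΔT/ΣR = (503 K − 286 K)/1.774 = 122 W/m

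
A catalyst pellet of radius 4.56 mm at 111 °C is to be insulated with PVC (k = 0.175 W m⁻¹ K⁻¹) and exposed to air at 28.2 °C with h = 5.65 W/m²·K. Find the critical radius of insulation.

r_cr = 6.19 cm

For a sphere, r_cr = 2k_ins/h = 2·0.175/5.65 = 0.0619 m = 6.19 cm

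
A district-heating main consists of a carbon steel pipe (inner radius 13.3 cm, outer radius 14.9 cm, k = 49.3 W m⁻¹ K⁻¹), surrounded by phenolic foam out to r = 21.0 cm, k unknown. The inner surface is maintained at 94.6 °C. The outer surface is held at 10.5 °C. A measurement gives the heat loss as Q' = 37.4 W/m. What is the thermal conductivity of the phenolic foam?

k = 0.0243 W/m·K

ΣR = ΔT/Q' = |94.6 − 10.5|/37.4 = 2.249 m·K/W
Known resistances:
  R'_carbon steel = ln(0.149/0.133)/(2πk) = 0.1136/(2π·49.3) = 3.667×10^-4 m·K/W
R_phenolic foam = ΣR − ΣR_known = 2.249 − 3.667×10^-4 = 2.249 m·K/W
ln(r₂/r₁)/(2πk) = 2.249 ⇒ k = 0.3432/(2π·2.249) = 0.0243 W/m·K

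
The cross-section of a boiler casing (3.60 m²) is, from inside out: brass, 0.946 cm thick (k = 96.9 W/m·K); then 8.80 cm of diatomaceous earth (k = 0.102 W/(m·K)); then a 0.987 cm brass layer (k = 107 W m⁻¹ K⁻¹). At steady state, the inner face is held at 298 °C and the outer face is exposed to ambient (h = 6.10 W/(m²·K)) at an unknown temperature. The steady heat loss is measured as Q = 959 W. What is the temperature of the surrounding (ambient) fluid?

Sum the resistances:
  R_brass = L/(kA) = 0.00946/(96.9·3.60) = 2.712×10^-5 K/W
  R_diatomaceous earth = L/(kA) = 0.0880/(0.102·3.60) = 0.2397 K/W
  R_brass = L/(kA) = 0.00987/(107·3.60) = 2.562×10^-5 K/W
  R_conv,out = 1/(hA) = 1/(6.10·3.60) = 0.04554 K/W
ΣR = 0.2852 K/W
ΔT = Q·ΣR = 959 × 0.2852 = 273.5 K
Heat flows outward, so T_out = T_in − ΔT = 298 − 273.5 = 24.5 °C

T_out = 24.5 °C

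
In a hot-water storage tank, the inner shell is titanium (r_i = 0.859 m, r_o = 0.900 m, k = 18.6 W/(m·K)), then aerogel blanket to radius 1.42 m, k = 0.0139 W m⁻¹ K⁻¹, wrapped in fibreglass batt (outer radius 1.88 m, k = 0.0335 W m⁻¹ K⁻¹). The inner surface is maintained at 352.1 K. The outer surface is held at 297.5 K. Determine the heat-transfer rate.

Q = 19.9 W

Series thermal resistances, inner to outer:
  R_titanium = (1/0.859 − 1/0.900)/(4πk) = 0.05303/(4π·18.6) = 2.269×10^-4 K/W
  R_aerogel blanket = (1/0.900 − 1/1.42)/(4πk) = 0.4069/(4π·0.0139) = 2.329 K/W
  R_fibreglass batt = (1/1.42 − 1/1.88)/(4πk) = 0.1723/(4π·0.0335) = 0.4093 K/W
ΣR = 2.269×10^-4 + 2.329 + 0.4093 = 2.739 K/W
Q = ΔT/ΣR = (352.1 K − 297.5 K)/2.739 = 19.9 W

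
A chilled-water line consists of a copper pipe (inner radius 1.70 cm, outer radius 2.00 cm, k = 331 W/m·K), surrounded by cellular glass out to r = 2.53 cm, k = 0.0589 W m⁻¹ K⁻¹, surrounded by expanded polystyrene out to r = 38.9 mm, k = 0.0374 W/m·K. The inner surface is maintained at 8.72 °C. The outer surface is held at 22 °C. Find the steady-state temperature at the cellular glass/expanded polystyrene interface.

Treat each layer as a resistance in series:
  R'_copper = ln(0.0200/0.0170)/(2πk) = 0.1625/(2π·331) = 7.814×10^-5 m·K/W
  R'_cellular glass = ln(0.0253/0.0200)/(2πk) = 0.2351/(2π·0.0589) = 0.6352 m·K/W
  R'_expanded polystyrene = ln(0.0389/0.0253)/(2πk) = 0.4302/(2π·0.0374) = 1.831 m·K/W
ΣR = 7.814×10^-5 + 0.6352 + 1.831 = 2.466 m·K/W
Q' = ΔT/ΣR = (8.72 °C − 22 °C)/2.466 = -5.385 W/m
From the inner boundary to the cellular glass/expanded polystyrene interface, ΣR_partial = 0.6353 m·K/W.
T_interface = T_in − Q'·ΣR_partial = 8.72 °C − (-5.385)(0.6353) = 12.1 °C

T = 12.1 °C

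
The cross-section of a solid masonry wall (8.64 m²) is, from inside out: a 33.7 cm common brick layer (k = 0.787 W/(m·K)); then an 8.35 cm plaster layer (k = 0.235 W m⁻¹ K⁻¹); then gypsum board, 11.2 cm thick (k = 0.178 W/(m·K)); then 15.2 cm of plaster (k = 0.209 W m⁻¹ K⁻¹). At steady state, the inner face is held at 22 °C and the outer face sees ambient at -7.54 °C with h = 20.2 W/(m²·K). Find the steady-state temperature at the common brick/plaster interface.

T = 16.2 °C

Resistance network (inner→outer):
  R_common brick = L/(kA) = 0.337/(0.787·8.64) = 0.04956 K/W
  R_plaster = L/(kA) = 0.0835/(0.235·8.64) = 0.04112 K/W
  R_gypsum board = L/(kA) = 0.112/(0.178·8.64) = 0.07283 K/W
  R_plaster = L/(kA) = 0.152/(0.209·8.64) = 0.08418 K/W
  R_conv,out = 1/(hA) = 1/(20.2·8.64) = 0.005730 K/W
ΣR = 0.04956 + 0.04112 + 0.07283 + 0.08418 + 0.005730 = 0.2534 K/W
Q = ΔT/ΣR = (22 °C − -7.54 °C)/0.2534 = 116.6 W
From the inner boundary to the common brick/plaster interface, ΣR_partial = 0.04956 K/W.
T_interface = T_in − Q·ΣR_partial = 22 °C − (116.6)(0.04956) = 16.2 °C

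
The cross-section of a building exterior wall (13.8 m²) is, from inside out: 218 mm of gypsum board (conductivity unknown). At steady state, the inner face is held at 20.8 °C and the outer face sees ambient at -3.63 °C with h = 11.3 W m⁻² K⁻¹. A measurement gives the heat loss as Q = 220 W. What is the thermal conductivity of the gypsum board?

k = 0.151 W/m·K

ΣR = ΔT/Q = |20.8 − -3.63|/220 = 0.1110 K/W
Known resistances:
  R_conv,out = 1/(hA) = 1/(11.3·13.8) = 0.006413 K/W
R_gypsum board = ΣR − ΣR_known = 0.1110 − 0.006413 = 0.1046 K/W
L/(kA) = 0.1046 ⇒ k = 0.218/(0.1046·13.8) = 0.151 W/m·K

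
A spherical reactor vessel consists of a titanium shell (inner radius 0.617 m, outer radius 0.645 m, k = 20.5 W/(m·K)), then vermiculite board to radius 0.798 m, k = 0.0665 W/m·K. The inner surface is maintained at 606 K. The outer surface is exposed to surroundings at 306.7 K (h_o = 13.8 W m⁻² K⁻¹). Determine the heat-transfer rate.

Q = 820 W

Treat each layer as a resistance in series:
  R_titanium = (1/0.617 − 1/0.645)/(4πk) = 0.07036/(4π·20.5) = 2.731×10^-4 K/W
  R_vermiculite board = (1/0.645 − 1/0.798)/(4πk) = 0.2973/(4π·0.0665) = 0.3557 K/W
  R_conv,out = 1/(4πr²h) = 1/(4π·0.798²·13.8) = 0.009055 K/W
ΣR = 2.731×10^-4 + 0.3557 + 0.009055 = 0.3650 K/W
Q = ΔT/ΣR = (606 K − 306.7 K)/0.3650 = 820 W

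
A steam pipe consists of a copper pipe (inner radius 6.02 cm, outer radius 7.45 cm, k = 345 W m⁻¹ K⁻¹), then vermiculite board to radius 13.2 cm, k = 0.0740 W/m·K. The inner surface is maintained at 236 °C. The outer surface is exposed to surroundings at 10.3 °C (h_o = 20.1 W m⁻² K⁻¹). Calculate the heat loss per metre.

Treat each layer as a resistance in series:
  R'_copper = ln(0.0745/0.0602)/(2πk) = 0.2131/(2π·345) = 9.832×10^-5 m·K/W
  R'_vermiculite board = ln(0.132/0.0745)/(2πk) = 0.5720/(2π·0.0740) = 1.230 m·K/W
  R'_conv,out = 1/(2πr h) = 1/(2π·0.132·20.1) = 0.05999 m·K/W
ΣR = 9.832×10^-5 + 1.230 + 0.05999 = 1.290 m·K/W
Q' = ΔT/ΣR = (236 °C − 10.3 °C)/1.290 = 175 W/m

Q' = 175 W/m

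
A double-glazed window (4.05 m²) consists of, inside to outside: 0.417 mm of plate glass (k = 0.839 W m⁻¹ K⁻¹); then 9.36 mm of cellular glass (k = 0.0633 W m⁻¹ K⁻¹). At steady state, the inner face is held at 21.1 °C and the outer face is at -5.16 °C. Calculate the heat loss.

Q = 717 W

Resistance network (inner→outer):
  R_plate glass = L/(kA) = 4.17×10^-4/(0.839·4.05) = 1.227×10^-4 K/W
  R_cellular glass = L/(kA) = 0.00936/(0.0633·4.05) = 0.03651 K/W
ΣR = 1.227×10^-4 + 0.03651 = 0.03663 K/W
Q = ΔT/ΣR = (21.1 °C − -5.16 °C)/0.03663 = 717 W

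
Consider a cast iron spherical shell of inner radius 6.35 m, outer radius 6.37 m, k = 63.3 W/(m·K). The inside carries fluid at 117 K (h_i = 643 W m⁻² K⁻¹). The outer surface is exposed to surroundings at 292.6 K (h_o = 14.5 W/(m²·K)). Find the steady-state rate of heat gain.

Q = 1.26×10^6 W

Resistance network (inner→outer):
  R_conv,in = 1/(4πr²h) = 1/(4π·6.35²·643) = 3.069×10^-6 K/W
  R_cast iron = (1/6.35 − 1/6.37)/(4πk) = 4.944×10^-4/(4π·63.3) = 6.216×10^-7 K/W
  R_conv,out = 1/(4πr²h) = 1/(4π·6.37²·14.5) = 1.353×10^-4 K/W
ΣR = 3.069×10^-6 + 6.216×10^-7 + 1.353×10^-4 = 1.390×10^-4 K/W
Q = ΔT/ΣR = (117 K − 292.6 K)/1.390×10^-4 = -1.26×10^6 W
(Negative Q ⇒ heat flows inward; heat gain = 1.26×10^6 W.)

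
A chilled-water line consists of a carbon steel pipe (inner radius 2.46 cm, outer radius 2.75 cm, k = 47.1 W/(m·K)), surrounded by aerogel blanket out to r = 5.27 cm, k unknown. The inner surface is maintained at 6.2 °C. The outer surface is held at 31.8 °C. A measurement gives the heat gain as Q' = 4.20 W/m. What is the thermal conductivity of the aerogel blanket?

ΣR = ΔT/Q' = |6.2 − 31.8|/4.20 = 6.095 m·K/W
Known resistances:
  R'_carbon steel = ln(0.0275/0.0246)/(2πk) = 0.1114/(2π·47.1) = 3.766×10^-4 m·K/W
R_aerogel blanket = ΣR − ΣR_known = 6.095 − 3.766×10^-4 = 6.095 m·K/W
ln(r₂/r₁)/(2πk) = 6.095 ⇒ k = 0.6504/(2π·6.095) = 0.0170 W/m·K

k = 0.0170 W/m·K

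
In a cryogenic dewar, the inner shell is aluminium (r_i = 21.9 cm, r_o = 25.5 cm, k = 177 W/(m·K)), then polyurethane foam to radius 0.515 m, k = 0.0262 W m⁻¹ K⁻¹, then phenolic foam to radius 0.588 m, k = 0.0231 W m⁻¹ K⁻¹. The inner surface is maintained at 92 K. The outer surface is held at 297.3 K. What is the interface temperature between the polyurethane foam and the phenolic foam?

Treat each layer as a resistance in series:
  R_aluminium = (1/0.219 − 1/0.255)/(4πk) = 0.6446/(4π·177) = 2.898×10^-4 K/W
  R_polyurethane foam = (1/0.255 − 1/0.515)/(4πk) = 1.980/(4π·0.0262) = 6.013 K/W
  R_phenolic foam = (1/0.515 − 1/0.588)/(4πk) = 0.2411/(4π·0.0231) = 0.8305 K/W
ΣR = 2.898×10^-4 + 6.013 + 0.8305 = 6.844 K/W
Q = ΔT/ΣR = (92 K − 297.3 K)/6.844 = -30.00 W
From the inner boundary to the polyurethane foam/phenolic foam interface, ΣR_partial = 6.013 K/W.
T_interface = T_in − Q·ΣR_partial = 92 K − (-30.00)(6.013) = 272.4 K

T = 272.4 K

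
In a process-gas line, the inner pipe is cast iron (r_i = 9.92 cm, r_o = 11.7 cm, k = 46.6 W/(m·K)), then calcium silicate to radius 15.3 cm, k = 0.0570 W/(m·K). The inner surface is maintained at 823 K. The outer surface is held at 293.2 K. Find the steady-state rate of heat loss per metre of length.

Series thermal resistances, inner to outer:
  R'_cast iron = ln(0.117/0.0992)/(2πk) = 0.1650/(2π·46.6) = 5.637×10^-4 m·K/W
  R'_calcium silicate = ln(0.153/0.117)/(2πk) = 0.2683/(2π·0.0570) = 0.7490 m·K/W
ΣR = 5.637×10^-4 + 0.7490 = 0.7496 m·K/W
Q' = ΔT/ΣR = (823 K − 293.2 K)/0.7496 = 707 W/m

Q' = 707 W/m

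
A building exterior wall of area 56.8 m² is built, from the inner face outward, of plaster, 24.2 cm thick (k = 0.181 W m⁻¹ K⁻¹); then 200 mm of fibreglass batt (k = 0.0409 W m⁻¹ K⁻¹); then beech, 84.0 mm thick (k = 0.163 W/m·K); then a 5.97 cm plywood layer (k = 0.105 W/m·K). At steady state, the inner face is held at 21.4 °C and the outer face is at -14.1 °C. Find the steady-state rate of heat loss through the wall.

Series thermal resistances, inner to outer:
  R_plaster = L/(kA) = 0.242/(0.181·56.8) = 0.02354 K/W
  R_fibreglass batt = L/(kA) = 0.200/(0.0409·56.8) = 0.08609 K/W
  R_beech = L/(kA) = 0.0840/(0.163·56.8) = 0.009073 K/W
  R_plywood = L/(kA) = 0.0597/(0.105·56.8) = 0.01001 K/W
ΣR = 0.02354 + 0.08609 + 0.009073 + 0.01001 = 0.1287 K/W
Q = ΔT/ΣR = (21.4 °C − -14.1 °C)/0.1287 = 276 W

Q = 276 W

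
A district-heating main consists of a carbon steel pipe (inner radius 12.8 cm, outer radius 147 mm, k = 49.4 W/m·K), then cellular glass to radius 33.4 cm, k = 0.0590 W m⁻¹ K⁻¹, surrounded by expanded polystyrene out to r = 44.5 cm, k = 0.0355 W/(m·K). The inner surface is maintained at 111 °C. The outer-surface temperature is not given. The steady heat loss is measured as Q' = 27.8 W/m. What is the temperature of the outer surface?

Series resistances:
  R'_carbon steel = ln(0.147/0.128)/(2πk) = 0.1384/(2π·49.4) = 4.459×10^-4 m·K/W
  R'_cellular glass = ln(0.334/0.147)/(2πk) = 0.8207/(2π·0.0590) = 2.214 m·K/W
  R'_expanded polystyrene = ln(0.445/0.334)/(2πk) = 0.2869/(2π·0.0355) = 1.286 m·K/W
ΣR = 3.501 m·K/W
ΔT = Q'·ΣR = 27.8 × 3.501 = 97.33 K
Heat flows outward, so T_out = T_in − ΔT = 111 − 97.33 = 13.7 °C

T_out = 13.7 °C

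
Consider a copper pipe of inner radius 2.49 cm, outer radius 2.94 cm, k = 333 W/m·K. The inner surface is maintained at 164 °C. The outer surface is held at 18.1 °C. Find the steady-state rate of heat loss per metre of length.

Q' = 2πk·ΔT/ln(r₂/r₁) = 2π × 333 × 145.9 / ln(0.0294/0.0249) = 1.84×10^6 W/m

Q' = 1.84×10^6 W/m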